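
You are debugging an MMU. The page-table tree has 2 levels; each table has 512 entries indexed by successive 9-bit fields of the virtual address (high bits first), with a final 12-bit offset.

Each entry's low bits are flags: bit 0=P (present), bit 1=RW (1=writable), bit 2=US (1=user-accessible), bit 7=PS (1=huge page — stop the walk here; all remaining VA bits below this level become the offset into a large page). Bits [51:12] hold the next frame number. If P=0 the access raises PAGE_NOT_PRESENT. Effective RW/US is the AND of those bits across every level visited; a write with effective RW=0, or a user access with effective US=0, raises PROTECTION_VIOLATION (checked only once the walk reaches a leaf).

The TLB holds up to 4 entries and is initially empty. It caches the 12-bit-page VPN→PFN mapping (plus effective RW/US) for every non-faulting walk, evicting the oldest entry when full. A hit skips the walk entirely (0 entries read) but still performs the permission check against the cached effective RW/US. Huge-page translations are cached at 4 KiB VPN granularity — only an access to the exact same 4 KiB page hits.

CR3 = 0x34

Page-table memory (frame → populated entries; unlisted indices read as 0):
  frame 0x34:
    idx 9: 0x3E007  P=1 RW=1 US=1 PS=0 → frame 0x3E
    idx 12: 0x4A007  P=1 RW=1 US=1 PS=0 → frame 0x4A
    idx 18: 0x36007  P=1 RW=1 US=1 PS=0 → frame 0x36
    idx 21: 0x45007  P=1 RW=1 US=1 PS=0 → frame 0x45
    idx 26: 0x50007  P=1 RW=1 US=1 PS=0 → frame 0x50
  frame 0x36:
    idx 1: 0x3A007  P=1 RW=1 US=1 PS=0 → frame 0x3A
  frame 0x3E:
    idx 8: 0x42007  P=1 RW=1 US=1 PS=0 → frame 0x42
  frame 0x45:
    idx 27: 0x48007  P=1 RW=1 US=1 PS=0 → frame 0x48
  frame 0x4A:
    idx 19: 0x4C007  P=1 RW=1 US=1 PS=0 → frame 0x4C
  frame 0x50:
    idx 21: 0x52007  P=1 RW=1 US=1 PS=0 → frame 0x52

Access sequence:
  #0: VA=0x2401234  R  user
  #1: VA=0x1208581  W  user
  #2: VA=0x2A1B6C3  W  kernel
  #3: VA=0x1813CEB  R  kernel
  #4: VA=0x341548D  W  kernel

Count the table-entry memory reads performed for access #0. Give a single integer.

Trace:
#0 VA=0x2401234 (r,user):
  lvl0: tbl 0x34, slot 18 ⇒ 0x36007 (P1/RW1/US1/PS0)
  lvl1: tbl 0x36, slot 1 ⇒ 0x3A007 (P1/RW1/US1/PS0)
  ✓ 0x3A234  — 2 lookups
#1 VA=0x1208581 (w,user):
  lvl0: tbl 0x34, slot 9 ⇒ 0x3E007 (P1/RW1/US1/PS0)
  lvl1: tbl 0x3E, slot 8 ⇒ 0x42007 (P1/RW1/US1/PS0)
  ✓ 0x42581  — 2 lookups
#2 VA=0x2A1B6C3 (w,kernel):
  lvl0: tbl 0x34, slot 21 ⇒ 0x45007 (P1/RW1/US1/PS0)
  lvl1: tbl 0x45, slot 27 ⇒ 0x48007 (P1/RW1/US1/PS0)
  ✓ 0x486C3  — 2 lookups
#3 VA=0x1813CEB (r,kernel):
  lvl0: tbl 0x34, slot 12 ⇒ 0x4A007 (P1/RW1/US1/PS0)
  lvl1: tbl 0x4A, slot 19 ⇒ 0x4C007 (P1/RW1/US1/PS0)
  ✓ 0x4CCEB  — 2 lookups
#4 VA=0x341548D (w,kernel):
  lvl0: tbl 0x34, slot 26 ⇒ 0x50007 (P1/RW1/US1/PS0)
  lvl1: tbl 0x50, slot 21 ⇒ 0x52007 (P1/RW1/US1/PS0)
  ✓ 0x5248D  — 2 lookups

Entries read for #0: 2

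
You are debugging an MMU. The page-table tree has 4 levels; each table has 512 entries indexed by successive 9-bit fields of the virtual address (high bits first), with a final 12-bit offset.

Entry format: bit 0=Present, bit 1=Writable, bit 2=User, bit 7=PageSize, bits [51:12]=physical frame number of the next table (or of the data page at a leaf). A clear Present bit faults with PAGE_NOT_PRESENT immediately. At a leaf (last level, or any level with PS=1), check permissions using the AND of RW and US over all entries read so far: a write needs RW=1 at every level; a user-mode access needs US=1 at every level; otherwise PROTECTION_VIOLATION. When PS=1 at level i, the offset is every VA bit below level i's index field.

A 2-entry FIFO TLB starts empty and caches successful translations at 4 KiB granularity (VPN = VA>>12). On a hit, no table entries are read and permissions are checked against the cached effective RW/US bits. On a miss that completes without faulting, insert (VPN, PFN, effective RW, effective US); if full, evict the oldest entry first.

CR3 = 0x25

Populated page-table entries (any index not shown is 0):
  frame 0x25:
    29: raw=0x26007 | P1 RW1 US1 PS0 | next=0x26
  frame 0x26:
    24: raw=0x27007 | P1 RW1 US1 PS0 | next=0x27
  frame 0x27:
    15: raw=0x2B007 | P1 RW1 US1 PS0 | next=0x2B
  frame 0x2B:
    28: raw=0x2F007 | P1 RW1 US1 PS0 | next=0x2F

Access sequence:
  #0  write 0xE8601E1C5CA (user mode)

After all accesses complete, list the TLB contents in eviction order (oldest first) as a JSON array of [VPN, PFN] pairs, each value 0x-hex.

Per-access translation:
#0 VA=0xE8601E1C5CA (w,user):
  lvl0: tbl 0x25, slot 29 ⇒ 0x26007 (P1/RW1/US1/PS0)
  lvl1: tbl 0x26, slot 24 ⇒ 0x27007 (P1/RW1/US1/PS0)
  lvl2: tbl 0x27, slot 15 ⇒ 0x2B007 (P1/RW1/US1/PS0)
  lvl3: tbl 0x2B, slot 28 ⇒ 0x2F007 (P1/RW1/US1/PS0)
  ⇒ phys 0x2F5CA  [4 reads]

TLB: [["0xE8601E1C", "0x2F"]]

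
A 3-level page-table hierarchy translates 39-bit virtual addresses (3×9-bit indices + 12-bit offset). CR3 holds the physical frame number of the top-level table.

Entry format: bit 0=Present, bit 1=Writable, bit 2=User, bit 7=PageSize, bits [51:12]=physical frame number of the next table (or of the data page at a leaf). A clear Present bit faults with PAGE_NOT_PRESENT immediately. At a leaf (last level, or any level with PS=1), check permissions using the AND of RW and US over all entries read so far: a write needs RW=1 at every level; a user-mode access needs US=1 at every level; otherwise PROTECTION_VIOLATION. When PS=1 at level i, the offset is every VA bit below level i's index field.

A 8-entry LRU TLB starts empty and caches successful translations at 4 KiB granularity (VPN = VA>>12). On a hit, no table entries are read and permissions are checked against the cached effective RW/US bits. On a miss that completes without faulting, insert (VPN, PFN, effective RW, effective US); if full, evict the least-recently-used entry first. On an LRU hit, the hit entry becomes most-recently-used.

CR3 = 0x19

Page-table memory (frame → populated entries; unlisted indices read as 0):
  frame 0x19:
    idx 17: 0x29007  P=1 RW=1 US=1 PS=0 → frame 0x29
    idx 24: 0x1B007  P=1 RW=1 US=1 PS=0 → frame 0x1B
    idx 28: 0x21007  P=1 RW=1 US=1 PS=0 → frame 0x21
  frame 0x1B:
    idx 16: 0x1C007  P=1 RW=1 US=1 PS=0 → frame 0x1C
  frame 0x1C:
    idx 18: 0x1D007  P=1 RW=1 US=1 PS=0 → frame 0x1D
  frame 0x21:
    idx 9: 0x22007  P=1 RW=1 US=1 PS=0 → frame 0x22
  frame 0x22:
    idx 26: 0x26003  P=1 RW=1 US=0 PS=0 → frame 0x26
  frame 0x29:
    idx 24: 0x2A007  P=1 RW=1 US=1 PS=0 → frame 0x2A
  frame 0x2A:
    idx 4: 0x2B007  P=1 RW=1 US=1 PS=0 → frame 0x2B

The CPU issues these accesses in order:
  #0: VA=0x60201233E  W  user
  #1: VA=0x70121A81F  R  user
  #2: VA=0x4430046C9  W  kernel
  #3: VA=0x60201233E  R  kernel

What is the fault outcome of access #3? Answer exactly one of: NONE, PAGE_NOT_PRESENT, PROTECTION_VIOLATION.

Walk each access:
#0 VA=0x60201233E (w,user):
  [0] read 0x19 idx=24: raw=0x1B007 flags P=1 W=1 U=1 S=0
  [1] read 0x1B idx=16: raw=0x1C007 flags P=1 W=1 U=1 S=0
  [2] read 0x1C idx=18: raw=0x1D007 flags P=1 W=1 U=1 S=0
  → PA=0x1D33E  (3 entries read)
#1 VA=0x70121A81F (r,user):
  [0] read 0x19 idx=28: raw=0x21007 flags P=1 W=1 U=1 S=0
  [1] read 0x21 idx=9: raw=0x22007 flags P=1 W=1 U=1 S=0
  [2] read 0x22 idx=26: raw=0x26003 flags P=1 W=1 U=0 S=0
  ✗ PROTECTION_VIOLATION  [3 reads]
#2 VA=0x4430046C9 (w,kernel):
  [0] read 0x19 idx=17: raw=0x29007 flags P=1 W=1 U=1 S=0
  [1] read 0x29 idx=24: raw=0x2A007 flags P=1 W=1 U=1 S=0
  [2] read 0x2A idx=4: raw=0x2B007 flags P=1 W=1 U=1 S=0
  → PA=0x2B6C9  (3 entries read)
#3 VA=0x60201233E (r,kernel):
  TLB hit vpn=0x602012 → PA=0x1D33E

Access #3 fault: NONE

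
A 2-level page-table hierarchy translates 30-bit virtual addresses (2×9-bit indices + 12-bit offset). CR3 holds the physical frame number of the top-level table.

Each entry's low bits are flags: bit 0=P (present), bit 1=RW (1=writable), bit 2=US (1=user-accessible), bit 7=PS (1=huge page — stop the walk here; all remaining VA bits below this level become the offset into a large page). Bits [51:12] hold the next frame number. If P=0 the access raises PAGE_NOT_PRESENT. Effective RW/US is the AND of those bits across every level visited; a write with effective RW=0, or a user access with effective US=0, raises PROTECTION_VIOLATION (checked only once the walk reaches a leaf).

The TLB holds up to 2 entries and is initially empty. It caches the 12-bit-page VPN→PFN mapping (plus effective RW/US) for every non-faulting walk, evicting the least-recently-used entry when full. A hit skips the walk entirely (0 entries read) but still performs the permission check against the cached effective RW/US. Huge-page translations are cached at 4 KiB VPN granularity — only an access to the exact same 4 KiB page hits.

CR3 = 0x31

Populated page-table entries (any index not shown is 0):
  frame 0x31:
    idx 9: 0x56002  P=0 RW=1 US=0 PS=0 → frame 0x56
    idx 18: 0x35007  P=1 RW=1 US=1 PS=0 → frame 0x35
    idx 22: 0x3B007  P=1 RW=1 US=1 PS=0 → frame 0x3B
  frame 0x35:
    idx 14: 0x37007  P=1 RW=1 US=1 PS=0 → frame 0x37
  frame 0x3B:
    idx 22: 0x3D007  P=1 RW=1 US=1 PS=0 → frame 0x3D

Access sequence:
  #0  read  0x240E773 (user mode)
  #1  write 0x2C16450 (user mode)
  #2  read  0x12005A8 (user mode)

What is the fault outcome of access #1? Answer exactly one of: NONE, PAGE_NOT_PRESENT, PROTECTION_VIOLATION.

Trace:
#0 VA=0x240E773 (r,user):
  [0] read 0x31 idx=18: raw=0x35007 flags P=1 W=1 U=1 S=0
  [1] read 0x35 idx=14: raw=0x37007 flags P=1 W=1 U=1 S=0
  ✓ 0x37773  — 2 lookups
#1 VA=0x2C16450 (w,user):
  [0] read 0x31 idx=22: raw=0x3B007 flags P=1 W=1 U=1 S=0
  [1] read 0x3B idx=22: raw=0x3D007 flags P=1 W=1 U=1 S=0
  ✓ 0x3D450  — 2 lookups
#2 VA=0x12005A8 (r,user):
  [0] read 0x31 idx=9: raw=0x56002 flags P=0 W=1 U=0 S=0
  → PAGE_NOT_PRESENT  (1 entries read)

Access #1 fault: NONE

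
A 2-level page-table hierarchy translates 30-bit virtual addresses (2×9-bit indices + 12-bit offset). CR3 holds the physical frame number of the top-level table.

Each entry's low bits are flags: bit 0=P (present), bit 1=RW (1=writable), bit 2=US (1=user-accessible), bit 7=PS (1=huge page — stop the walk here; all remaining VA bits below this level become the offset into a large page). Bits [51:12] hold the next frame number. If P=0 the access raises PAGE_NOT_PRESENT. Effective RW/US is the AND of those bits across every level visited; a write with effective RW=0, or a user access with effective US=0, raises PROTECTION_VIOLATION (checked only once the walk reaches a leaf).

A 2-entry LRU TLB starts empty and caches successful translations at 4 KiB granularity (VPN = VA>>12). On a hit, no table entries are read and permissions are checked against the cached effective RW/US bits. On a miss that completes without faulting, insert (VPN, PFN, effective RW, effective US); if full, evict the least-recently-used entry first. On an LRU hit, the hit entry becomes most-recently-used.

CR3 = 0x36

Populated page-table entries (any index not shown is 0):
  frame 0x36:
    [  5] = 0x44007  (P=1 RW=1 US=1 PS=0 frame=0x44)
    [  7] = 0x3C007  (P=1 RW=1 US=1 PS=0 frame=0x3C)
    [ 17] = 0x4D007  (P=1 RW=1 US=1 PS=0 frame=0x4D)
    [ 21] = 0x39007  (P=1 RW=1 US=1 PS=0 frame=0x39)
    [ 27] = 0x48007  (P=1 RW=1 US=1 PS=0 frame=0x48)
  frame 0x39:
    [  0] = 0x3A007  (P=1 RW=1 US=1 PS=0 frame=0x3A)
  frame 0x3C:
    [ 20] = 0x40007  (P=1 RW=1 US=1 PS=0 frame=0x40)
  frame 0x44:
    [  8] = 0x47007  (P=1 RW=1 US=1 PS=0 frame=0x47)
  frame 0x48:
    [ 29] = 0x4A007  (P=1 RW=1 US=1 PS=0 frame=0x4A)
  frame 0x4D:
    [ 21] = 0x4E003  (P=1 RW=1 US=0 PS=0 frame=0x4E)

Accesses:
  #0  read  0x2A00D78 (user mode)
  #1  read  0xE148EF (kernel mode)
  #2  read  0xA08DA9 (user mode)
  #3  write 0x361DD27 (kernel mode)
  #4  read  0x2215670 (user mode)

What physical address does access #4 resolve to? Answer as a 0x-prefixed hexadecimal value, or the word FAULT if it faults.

Trace:
#0 VA=0x2A00D78 (r,user):
  L0 @0x36[21] → 0x39007  P=1,RW=1,US=1,PS=0
  L1 @0x39[0] → 0x3A007  P=1,RW=1,US=1,PS=0
  → PA=0x3AD78  (2 entries read)
#1 VA=0xE148EF (r,kernel):
  L0 @0x36[7] → 0x3C007  P=1,RW=1,US=1,PS=0
  L1 @0x3C[20] → 0x40007  P=1,RW=1,US=1,PS=0
  → PA=0x408EF  (2 entries read)
#2 VA=0xA08DA9 (r,user):
  L0 @0x36[5] → 0x44007  P=1,RW=1,US=1,PS=0
  L1 @0x44[8] → 0x47007  P=1,RW=1,US=1,PS=0
  → PA=0x47DA9  (2 entries read)
#3 VA=0x361DD27 (w,kernel):
  L0 @0x36[27] → 0x48007  P=1,RW=1,US=1,PS=0
  L1 @0x48[29] → 0x4A007  P=1,RW=1,US=1,PS=0
  → PA=0x4AD27  (2 entries read)
#4 VA=0x2215670 (r,user):
  L0 @0x36[17] → 0x4D007  P=1,RW=1,US=1,PS=0
  L1 @0x4D[21] → 0x4E003  P=1,RW=1,US=0,PS=0
  → PROTECTION_VIOLATION  (2 entries read)

Access #4 PA: FAULT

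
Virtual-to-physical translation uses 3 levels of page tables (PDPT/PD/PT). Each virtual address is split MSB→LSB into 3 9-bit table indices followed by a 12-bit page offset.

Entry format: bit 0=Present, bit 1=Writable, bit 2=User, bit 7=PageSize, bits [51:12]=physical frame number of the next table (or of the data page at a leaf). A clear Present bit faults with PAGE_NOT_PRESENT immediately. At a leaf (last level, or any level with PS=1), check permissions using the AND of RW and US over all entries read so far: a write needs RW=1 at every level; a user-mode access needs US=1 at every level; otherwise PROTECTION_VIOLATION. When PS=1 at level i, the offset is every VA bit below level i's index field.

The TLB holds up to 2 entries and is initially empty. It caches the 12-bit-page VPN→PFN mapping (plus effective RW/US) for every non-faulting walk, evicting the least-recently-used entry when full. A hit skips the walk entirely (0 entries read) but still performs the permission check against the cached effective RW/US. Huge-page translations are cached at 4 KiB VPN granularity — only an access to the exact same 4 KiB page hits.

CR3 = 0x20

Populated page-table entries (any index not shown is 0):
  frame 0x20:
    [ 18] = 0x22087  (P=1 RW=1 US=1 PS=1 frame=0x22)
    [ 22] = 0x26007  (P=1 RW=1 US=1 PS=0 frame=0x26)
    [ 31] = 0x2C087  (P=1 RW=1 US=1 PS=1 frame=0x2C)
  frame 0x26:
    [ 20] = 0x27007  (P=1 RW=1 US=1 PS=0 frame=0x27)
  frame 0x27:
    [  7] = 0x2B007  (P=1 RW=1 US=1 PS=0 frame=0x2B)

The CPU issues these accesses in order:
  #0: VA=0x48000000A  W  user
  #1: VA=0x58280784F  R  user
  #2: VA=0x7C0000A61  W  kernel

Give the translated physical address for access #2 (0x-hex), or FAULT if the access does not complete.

Trace:
#0 VA=0x48000000A (w,user):
  lvl0: tbl 0x20, slot 18 ⇒ 0x22087 (P1/RW1/US1/PS1)
  ✓ 0x2200A (huge @L0)  — 1 lookups
#1 VA=0x58280784F (r,user):
  lvl0: tbl 0x20, slot 22 ⇒ 0x26007 (P1/RW1/US1/PS0)
  lvl1: tbl 0x26, slot 20 ⇒ 0x27007 (P1/RW1/US1/PS0)
  lvl2: tbl 0x27, slot 7 ⇒ 0x2B007 (P1/RW1/US1/PS0)
  ✓ 0x2B84F  — 3 lookups
#2 VA=0x7C0000A61 (w,kernel):
  lvl0: tbl 0x20, slot 31 ⇒ 0x2C087 (P1/RW1/US1/PS1)
  ✓ 0x2CA61 (huge @L0)  — 1 lookups

Access #2 PA: 0x2CA61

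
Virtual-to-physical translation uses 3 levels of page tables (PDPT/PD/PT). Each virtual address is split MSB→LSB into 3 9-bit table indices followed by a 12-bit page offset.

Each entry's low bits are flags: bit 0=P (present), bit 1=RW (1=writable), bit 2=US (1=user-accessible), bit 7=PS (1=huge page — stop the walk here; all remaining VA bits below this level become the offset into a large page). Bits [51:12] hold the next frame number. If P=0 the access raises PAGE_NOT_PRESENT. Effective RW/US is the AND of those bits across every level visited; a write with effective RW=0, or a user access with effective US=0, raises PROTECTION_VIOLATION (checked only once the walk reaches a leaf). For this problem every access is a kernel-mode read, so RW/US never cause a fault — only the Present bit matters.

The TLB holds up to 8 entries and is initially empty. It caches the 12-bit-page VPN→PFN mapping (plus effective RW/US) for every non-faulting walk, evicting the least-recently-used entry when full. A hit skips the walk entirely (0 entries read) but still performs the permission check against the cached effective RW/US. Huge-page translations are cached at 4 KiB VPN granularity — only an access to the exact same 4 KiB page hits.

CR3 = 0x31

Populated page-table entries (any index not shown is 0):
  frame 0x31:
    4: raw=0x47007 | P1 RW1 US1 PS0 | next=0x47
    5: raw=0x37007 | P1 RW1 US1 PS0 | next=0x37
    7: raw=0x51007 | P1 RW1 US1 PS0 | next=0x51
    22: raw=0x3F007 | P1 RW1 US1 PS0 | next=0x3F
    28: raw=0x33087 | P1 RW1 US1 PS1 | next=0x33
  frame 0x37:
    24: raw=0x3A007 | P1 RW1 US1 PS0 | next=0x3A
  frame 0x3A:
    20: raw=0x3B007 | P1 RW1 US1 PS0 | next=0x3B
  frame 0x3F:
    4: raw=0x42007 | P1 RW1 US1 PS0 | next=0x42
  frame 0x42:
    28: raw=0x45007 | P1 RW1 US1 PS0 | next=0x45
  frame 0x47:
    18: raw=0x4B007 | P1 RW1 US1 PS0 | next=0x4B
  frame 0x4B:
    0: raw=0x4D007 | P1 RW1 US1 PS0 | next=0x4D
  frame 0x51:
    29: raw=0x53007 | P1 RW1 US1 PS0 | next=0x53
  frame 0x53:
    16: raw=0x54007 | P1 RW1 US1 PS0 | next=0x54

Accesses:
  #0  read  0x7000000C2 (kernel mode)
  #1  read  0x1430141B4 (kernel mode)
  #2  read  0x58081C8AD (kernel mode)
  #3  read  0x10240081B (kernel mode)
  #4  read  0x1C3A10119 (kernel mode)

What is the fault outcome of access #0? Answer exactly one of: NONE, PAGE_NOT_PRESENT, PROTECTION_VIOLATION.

Trace:
#0 VA=0x7000000C2 (r,kernel):
  L0 @0x31[28] → 0x33087  P=1,RW=1,US=1,PS=1
  → PA=0x330C2 (huge @L0)  (1 entries read)
#1 VA=0x1430141B4 (r,kernel):
  L0 @0x31[5] → 0x37007  P=1,RW=1,US=1,PS=0
  L1 @0x37[24] → 0x3A007  P=1,RW=1,US=1,PS=0
  L2 @0x3A[20] → 0x3B007  P=1,RW=1,US=1,PS=0
  → PA=0x3B1B4  (3 entries read)
#2 VA=0x58081C8AD (r,kernel):
  L0 @0x31[22] → 0x3F007  P=1,RW=1,US=1,PS=0
  L1 @0x3F[4] → 0x42007  P=1,RW=1,US=1,PS=0
  L2 @0x42[28] → 0x45007  P=1,RW=1,US=1,PS=0
  → PA=0x458AD  (3 entries read)
#3 VA=0x10240081B (r,kernel):
  L0 @0x31[4] → 0x47007  P=1,RW=1,US=1,PS=0
  L1 @0x47[18] → 0x4B007  P=1,RW=1,US=1,PS=0
  L2 @0x4B[0] → 0x4D007  P=1,RW=1,US=1,PS=0
  → PA=0x4D81B  (3 entries read)
#4 VA=0x1C3A10119 (r,kernel):
  L0 @0x31[7] → 0x51007  P=1,RW=1,US=1,PS=0
  L1 @0x51[29] → 0x53007  P=1,RW=1,US=1,PS=0
  L2 @0x53[16] → 0x54007  P=1,RW=1,US=1,PS=0
  → PA=0x54119  (3 entries read)

Access #0 fault: NONE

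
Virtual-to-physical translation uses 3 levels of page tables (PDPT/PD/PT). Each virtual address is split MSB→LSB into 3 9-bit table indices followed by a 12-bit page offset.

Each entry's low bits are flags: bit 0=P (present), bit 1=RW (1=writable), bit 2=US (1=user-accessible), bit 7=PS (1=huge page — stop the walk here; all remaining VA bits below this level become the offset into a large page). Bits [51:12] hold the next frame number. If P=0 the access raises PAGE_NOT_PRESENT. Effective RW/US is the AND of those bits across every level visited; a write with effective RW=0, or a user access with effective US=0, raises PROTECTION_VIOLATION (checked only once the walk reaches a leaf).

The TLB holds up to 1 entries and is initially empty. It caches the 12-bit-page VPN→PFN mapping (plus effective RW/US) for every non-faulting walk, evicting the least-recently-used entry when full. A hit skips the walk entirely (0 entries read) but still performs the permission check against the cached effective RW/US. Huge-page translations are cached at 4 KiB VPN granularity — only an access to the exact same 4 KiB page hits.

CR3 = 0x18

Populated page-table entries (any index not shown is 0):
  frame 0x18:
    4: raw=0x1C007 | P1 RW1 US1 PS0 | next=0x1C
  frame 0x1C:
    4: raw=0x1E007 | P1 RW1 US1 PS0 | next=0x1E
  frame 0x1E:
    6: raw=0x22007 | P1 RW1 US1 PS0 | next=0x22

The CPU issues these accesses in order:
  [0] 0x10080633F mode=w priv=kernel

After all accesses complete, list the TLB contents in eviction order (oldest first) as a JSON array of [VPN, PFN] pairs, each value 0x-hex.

Walk each access:
#0 VA=0x10080633F (w,kernel):
  L0: frame=0x18 idx=4 entry=0x1C007 [P=1 RW=1 US=1 PS=0]
  L1: frame=0x1C idx=4 entry=0x1E007 [P=1 RW=1 US=1 PS=0]
  L2: frame=0x1E idx=6 entry=0x22007 [P=1 RW=1 US=1 PS=0]
  ⇒ phys 0x2233F  [3 reads]

TLB: [["0x100806", "0x22"]]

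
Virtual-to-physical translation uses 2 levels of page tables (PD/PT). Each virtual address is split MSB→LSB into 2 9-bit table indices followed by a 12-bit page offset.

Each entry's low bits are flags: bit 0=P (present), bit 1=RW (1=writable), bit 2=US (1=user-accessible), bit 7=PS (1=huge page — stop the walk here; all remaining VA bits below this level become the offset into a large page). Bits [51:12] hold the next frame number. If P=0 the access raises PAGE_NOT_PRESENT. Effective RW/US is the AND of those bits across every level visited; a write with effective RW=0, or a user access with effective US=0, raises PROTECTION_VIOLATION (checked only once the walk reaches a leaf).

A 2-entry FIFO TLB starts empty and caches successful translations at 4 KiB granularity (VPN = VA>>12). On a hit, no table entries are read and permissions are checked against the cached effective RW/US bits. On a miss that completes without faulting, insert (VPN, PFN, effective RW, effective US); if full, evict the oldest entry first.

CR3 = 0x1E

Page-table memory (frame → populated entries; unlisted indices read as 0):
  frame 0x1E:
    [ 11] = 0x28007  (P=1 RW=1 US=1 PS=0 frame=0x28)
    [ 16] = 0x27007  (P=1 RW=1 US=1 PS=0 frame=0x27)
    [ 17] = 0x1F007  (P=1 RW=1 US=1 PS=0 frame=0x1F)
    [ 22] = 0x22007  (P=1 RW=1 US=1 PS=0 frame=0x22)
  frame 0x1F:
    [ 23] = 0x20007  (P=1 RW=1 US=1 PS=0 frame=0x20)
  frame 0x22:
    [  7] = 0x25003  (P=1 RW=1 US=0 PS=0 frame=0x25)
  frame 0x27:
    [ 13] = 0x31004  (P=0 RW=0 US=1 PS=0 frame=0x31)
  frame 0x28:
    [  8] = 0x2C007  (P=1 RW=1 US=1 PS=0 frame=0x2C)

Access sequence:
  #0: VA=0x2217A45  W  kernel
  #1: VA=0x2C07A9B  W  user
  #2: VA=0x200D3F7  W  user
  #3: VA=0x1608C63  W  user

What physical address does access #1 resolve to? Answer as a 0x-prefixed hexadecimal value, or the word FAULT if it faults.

Per-access translation:
#0 VA=0x2217A45 (w,kernel):
  lvl0: tbl 0x1E, slot 17 ⇒ 0x1F007 (P1/RW1/US1/PS0)
  lvl1: tbl 0x1F, slot 23 ⇒ 0x20007 (P1/RW1/US1/PS0)
  → PA=0x20A45  (2 entries read)
#1 VA=0x2C07A9B (w,user):
  lvl0: tbl 0x1E, slot 22 ⇒ 0x22007 (P1/RW1/US1/PS0)
  lvl1: tbl 0x22, slot 7 ⇒ 0x25003 (P1/RW1/US0/PS0)
  ✗ PROTECTION_VIOLATION  [2 reads]
#2 VA=0x200D3F7 (w,user):
  lvl0: tbl 0x1E, slot 16 ⇒ 0x27007 (P1/RW1/US1/PS0)
  lvl1: tbl 0x27, slot 13 ⇒ 0x31004 (P0/RW0/US1/PS0)
  ✗ PAGE_NOT_PRESENT  [2 reads]
#3 VA=0x1608C63 (w,user):
  lvl0: tbl 0x1E, slot 11 ⇒ 0x28007 (P1/RW1/US1/PS0)
  lvl1: tbl 0x28, slot 8 ⇒ 0x2C007 (P1/RW1/US1/PS0)
  → PA=0x2CC63  (2 entries read)

Access #1 PA: FAULT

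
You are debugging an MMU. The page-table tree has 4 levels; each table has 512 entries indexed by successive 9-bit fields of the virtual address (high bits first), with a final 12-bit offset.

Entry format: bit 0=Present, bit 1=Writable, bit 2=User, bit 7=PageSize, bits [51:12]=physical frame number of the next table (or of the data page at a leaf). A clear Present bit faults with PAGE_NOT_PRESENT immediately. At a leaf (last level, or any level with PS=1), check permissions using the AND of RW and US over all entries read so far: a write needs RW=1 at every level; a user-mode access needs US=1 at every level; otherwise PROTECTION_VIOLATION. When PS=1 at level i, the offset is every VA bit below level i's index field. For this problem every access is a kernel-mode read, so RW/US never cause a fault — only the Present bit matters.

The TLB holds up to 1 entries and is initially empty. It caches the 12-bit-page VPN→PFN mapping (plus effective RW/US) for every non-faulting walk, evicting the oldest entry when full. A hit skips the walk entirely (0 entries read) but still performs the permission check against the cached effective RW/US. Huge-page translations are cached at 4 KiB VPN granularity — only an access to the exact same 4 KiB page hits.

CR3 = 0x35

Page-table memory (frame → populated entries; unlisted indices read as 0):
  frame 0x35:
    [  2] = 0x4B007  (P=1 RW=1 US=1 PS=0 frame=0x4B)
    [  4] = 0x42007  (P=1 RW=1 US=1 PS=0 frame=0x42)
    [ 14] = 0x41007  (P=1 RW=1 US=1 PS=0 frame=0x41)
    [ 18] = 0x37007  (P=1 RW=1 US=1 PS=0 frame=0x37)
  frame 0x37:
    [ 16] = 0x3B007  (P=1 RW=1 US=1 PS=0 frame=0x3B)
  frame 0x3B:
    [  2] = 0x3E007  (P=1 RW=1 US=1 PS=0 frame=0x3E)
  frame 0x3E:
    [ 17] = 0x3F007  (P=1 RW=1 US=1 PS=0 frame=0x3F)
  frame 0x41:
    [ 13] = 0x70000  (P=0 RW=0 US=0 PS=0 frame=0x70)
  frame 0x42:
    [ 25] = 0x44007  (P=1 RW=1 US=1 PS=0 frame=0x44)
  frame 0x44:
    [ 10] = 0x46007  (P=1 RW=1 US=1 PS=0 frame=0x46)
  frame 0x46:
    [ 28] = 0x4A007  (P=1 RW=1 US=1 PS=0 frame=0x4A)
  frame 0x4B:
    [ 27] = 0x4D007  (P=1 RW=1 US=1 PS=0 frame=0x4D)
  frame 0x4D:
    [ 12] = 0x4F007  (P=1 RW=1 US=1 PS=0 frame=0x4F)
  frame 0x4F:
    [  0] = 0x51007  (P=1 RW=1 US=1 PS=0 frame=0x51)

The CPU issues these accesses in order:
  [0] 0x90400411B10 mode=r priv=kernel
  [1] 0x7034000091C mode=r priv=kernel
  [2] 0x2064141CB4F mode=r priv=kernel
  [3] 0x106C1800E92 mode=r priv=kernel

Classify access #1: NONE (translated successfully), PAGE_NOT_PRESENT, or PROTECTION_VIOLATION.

Walk each access:
#0 VA=0x90400411B10 (r,kernel):
  lvl0: tbl 0x35, slot 18 ⇒ 0x37007 (P1/RW1/US1/PS0)
  lvl1: tbl 0x37, slot 16 ⇒ 0x3B007 (P1/RW1/US1/PS0)
  lvl2: tbl 0x3B, slot 2 ⇒ 0x3E007 (P1/RW1/US1/PS0)
  lvl3: tbl 0x3E, slot 17 ⇒ 0x3F007 (P1/RW1/US1/PS0)
  ✓ 0x3FB10  — 4 lookups
#1 VA=0x7034000091C (r,kernel):
  lvl0: tbl 0x35, slot 14 ⇒ 0x41007 (P1/RW1/US1/PS0)
  lvl1: tbl 0x41, slot 13 ⇒ 0x70000 (P0/RW0/US0/PS0)
  ✗ PAGE_NOT_PRESENT  [2 reads]
#2 VA=0x2064141CB4F (r,kernel):
  lvl0: tbl 0x35, slot 4 ⇒ 0x42007 (P1/RW1/US1/PS0)
  lvl1: tbl 0x42, slot 25 ⇒ 0x44007 (P1/RW1/US1/PS0)
  lvl2: tbl 0x44, slot 10 ⇒ 0x46007 (P1/RW1/US1/PS0)
  lvl3: tbl 0x46, slot 28 ⇒ 0x4A007 (P1/RW1/US1/PS0)
  ✓ 0x4AB4F  — 4 lookups
#3 VA=0x106C1800E92 (r,kernel):
  lvl0: tbl 0x35, slot 2 ⇒ 0x4B007 (P1/RW1/US1/PS0)
  lvl1: tbl 0x4B, slot 27 ⇒ 0x4D007 (P1/RW1/US1/PS0)
  lvl2: tbl 0x4D, slot 12 ⇒ 0x4F007 (P1/RW1/US1/PS0)
  lvl3: tbl 0x4F, slot 0 ⇒ 0x51007 (P1/RW1/US1/PS0)
  ✓ 0x51E92  — 4 lookups

Access #1 fault: PAGE_NOT_PRESENT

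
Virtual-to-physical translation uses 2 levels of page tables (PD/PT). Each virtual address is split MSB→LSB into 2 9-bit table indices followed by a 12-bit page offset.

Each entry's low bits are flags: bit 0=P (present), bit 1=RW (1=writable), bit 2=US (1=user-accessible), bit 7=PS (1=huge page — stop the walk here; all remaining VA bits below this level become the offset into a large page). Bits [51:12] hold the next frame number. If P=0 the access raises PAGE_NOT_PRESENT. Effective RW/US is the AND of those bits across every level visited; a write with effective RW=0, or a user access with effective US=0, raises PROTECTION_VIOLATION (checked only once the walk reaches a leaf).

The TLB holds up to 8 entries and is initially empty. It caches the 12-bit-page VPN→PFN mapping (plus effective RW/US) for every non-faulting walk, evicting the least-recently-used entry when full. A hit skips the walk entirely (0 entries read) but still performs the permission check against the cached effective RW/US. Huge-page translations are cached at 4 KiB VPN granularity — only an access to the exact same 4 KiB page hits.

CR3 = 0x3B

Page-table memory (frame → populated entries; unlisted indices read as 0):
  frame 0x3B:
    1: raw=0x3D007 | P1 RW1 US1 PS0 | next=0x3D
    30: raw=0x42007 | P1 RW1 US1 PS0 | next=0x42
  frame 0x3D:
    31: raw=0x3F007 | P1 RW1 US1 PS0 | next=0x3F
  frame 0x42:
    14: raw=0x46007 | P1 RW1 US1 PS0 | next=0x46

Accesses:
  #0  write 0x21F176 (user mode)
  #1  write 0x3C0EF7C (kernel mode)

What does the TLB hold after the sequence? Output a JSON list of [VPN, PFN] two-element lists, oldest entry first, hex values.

Per-access translation:
#0 VA=0x21F176 (w,user):
  L0: frame=0x3B idx=1 entry=0x3D007 [P=1 RW=1 US=1 PS=0]
  L1: frame=0x3D idx=31 entry=0x3F007 [P=1 RW=1 US=1 PS=0]
  → PA=0x3F176  (2 entries read)
#1 VA=0x3C0EF7C (w,kernel):
  L0: frame=0x3B idx=30 entry=0x42007 [P=1 RW=1 US=1 PS=0]
  L1: frame=0x42 idx=14 entry=0x46007 [P=1 RW=1 US=1 PS=0]
  → PA=0x46F7C  (2 entries read)

TLB: [["0x21F", "0x3F"], ["0x3C0E", "0x46"]]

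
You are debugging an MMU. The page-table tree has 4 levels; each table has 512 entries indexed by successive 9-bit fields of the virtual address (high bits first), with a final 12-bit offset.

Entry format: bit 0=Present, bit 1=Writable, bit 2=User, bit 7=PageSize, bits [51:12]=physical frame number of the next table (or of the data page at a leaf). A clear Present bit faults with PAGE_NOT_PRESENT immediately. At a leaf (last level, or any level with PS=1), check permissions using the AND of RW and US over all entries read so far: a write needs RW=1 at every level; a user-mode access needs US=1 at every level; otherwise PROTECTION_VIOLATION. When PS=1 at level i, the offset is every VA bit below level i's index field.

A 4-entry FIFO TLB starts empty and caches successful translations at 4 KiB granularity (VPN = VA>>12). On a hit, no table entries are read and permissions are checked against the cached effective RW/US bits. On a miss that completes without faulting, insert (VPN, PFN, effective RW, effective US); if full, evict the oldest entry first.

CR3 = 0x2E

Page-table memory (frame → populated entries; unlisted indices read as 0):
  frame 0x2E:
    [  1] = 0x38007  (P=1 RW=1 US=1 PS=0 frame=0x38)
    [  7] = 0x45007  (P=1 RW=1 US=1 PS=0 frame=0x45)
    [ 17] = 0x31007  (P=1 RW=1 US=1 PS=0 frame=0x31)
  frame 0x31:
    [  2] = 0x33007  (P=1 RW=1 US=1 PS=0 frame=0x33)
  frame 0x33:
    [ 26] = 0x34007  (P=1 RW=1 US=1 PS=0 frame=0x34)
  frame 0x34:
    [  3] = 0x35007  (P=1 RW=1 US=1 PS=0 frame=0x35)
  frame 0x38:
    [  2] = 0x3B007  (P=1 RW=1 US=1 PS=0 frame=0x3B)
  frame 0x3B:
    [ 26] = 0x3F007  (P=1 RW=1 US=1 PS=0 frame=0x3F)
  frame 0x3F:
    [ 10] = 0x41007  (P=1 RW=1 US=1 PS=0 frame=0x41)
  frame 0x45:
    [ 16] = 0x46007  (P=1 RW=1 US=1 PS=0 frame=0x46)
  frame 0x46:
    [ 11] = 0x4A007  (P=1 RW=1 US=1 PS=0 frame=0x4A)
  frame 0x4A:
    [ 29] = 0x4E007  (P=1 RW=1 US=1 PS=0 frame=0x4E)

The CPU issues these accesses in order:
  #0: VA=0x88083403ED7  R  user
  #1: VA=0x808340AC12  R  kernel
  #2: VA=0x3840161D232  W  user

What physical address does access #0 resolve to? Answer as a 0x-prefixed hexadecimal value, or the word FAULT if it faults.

Trace:
#0 VA=0x88083403ED7 (r,user):
  [0] read 0x2E idx=17: raw=0x31007 flags P=1 W=1 U=1 S=0
  [1] read 0x31 idx=2: raw=0x33007 flags P=1 W=1 U=1 S=0
  [2] read 0x33 idx=26: raw=0x34007 flags P=1 W=1 U=1 S=0
  [3] read 0x34 idx=3: raw=0x35007 flags P=1 W=1 U=1 S=0
  ⇒ phys 0x35ED7  [4 reads]
#1 VA=0x808340AC12 (r,kernel):
  [0] read 0x2E idx=1: raw=0x38007 flags P=1 W=1 U=1 S=0
  [1] read 0x38 idx=2: raw=0x3B007 flags P=1 W=1 U=1 S=0
  [2] read 0x3B idx=26: raw=0x3F007 flags P=1 W=1 U=1 S=0
  [3] read 0x3F idx=10: raw=0x41007 flags P=1 W=1 U=1 S=0
  ⇒ phys 0x41C12  [4 reads]
#2 VA=0x3840161D232 (w,user):
  [0] read 0x2E idx=7: raw=0x45007 flags P=1 W=1 U=1 S=0
  [1] read 0x45 idx=16: raw=0x46007 flags P=1 W=1 U=1 S=0
  [2] read 0x46 idx=11: raw=0x4A007 flags P=1 W=1 U=1 S=0
  [3] read 0x4A idx=29: raw=0x4E007 flags P=1 W=1 U=1 S=0
  ⇒ phys 0x4E232  [4 reads]

Access #0 PA: 0x35ED7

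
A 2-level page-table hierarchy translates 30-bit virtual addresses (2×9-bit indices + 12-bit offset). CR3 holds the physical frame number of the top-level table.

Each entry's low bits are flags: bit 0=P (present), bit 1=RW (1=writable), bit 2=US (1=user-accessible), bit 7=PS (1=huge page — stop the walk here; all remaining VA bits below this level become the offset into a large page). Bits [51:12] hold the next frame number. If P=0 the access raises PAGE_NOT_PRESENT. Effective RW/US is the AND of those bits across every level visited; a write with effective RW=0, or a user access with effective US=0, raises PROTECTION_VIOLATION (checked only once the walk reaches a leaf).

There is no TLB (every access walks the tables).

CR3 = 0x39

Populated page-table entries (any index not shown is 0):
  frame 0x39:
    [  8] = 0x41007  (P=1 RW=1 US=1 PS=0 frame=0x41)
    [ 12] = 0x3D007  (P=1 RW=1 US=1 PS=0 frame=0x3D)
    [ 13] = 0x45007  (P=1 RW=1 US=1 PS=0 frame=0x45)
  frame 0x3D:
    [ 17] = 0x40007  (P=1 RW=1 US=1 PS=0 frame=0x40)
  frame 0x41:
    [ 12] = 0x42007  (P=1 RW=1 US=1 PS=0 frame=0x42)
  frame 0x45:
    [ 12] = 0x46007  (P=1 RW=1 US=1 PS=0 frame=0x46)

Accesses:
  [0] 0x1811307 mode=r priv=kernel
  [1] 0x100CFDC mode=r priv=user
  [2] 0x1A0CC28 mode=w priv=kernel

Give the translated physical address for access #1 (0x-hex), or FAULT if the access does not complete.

Per-access translation:
#0 VA=0x1811307 (r,kernel):
  [0] read 0x39 idx=12: raw=0x3D007 flags P=1 W=1 U=1 S=0
  [1] read 0x3D idx=17: raw=0x40007 flags P=1 W=1 U=1 S=0
  ⇒ phys 0x40307  [2 reads]
#1 VA=0x100CFDC (r,user):
  [0] read 0x39 idx=8: raw=0x41007 flags P=1 W=1 U=1 S=0
  [1] read 0x41 idx=12: raw=0x42007 flags P=1 W=1 U=1 S=0
  ⇒ phys 0x42FDC  [2 reads]
#2 VA=0x1A0CC28 (w,kernel):
  [0] read 0x39 idx=13: raw=0x45007 flags P=1 W=1 U=1 S=0
  [1] read 0x45 idx=12: raw=0x46007 flags P=1 W=1 U=1 S=0
  ⇒ phys 0x46C28  [2 reads]

Access #1 PA: 0x42FDC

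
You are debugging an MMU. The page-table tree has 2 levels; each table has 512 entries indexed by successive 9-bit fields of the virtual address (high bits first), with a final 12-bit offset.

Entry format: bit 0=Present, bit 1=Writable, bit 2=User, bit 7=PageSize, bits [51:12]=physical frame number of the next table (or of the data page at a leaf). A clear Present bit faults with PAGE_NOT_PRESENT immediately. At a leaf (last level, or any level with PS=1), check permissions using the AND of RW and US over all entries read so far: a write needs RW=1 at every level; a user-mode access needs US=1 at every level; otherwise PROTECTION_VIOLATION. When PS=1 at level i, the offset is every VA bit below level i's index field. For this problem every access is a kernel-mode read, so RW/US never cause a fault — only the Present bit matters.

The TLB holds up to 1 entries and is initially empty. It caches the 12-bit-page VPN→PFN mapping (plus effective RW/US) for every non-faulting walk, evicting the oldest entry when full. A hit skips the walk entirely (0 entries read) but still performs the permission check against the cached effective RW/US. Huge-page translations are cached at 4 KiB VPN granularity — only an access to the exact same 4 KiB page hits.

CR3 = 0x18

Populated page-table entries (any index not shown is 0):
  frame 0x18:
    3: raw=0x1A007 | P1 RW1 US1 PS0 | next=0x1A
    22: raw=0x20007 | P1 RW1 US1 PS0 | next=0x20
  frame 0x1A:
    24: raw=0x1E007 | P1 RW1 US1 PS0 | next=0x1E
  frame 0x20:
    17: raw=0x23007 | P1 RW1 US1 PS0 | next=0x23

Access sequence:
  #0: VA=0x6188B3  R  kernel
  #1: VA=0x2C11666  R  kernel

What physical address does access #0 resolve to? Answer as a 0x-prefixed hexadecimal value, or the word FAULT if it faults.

Per-access translation:
#0 VA=0x6188B3 (r,kernel):
  lvl0: tbl 0x18, slot 3 ⇒ 0x1A007 (P1/RW1/US1/PS0)
  lvl1: tbl 0x1A, slot 24 ⇒ 0x1E007 (P1/RW1/US1/PS0)
  → PA=0x1E8B3  (2 entries read)
#1 VA=0x2C11666 (r,kernel):
  lvl0: tbl 0x18, slot 22 ⇒ 0x20007 (P1/RW1/US1/PS0)
  lvl1: tbl 0x20, slot 17 ⇒ 0x23007 (P1/RW1/US1/PS0)
  → PA=0x23666  (2 entries read)

Access #0 PA: 0x1E8B3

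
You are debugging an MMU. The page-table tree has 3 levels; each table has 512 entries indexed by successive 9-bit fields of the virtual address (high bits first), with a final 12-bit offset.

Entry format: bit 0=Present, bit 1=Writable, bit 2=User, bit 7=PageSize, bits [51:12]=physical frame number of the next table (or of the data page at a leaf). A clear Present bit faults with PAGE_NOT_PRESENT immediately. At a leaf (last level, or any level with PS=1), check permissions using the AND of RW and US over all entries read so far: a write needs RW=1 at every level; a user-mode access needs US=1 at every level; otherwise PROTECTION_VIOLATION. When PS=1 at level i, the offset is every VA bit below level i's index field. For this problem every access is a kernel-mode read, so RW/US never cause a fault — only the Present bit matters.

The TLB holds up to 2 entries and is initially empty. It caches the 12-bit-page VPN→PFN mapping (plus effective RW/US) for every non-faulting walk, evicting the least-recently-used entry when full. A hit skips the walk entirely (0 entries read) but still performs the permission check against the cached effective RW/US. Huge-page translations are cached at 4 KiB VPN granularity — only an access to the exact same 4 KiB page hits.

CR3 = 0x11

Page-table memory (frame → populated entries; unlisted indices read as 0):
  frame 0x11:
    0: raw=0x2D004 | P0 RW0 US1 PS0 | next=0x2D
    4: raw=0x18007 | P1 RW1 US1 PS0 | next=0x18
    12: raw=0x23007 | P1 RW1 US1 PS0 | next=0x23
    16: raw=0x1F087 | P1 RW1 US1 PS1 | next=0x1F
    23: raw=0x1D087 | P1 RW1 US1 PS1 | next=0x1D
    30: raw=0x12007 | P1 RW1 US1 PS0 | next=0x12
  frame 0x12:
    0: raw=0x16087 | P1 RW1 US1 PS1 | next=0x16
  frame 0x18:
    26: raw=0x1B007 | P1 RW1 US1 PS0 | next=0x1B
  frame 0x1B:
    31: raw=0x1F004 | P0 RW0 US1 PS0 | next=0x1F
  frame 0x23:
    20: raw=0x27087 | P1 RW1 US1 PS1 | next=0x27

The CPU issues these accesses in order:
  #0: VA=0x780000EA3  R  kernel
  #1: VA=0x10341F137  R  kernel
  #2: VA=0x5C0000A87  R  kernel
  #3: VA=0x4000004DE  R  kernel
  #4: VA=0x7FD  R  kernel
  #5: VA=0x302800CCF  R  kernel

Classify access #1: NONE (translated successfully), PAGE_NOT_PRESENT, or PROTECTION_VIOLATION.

Trace:
#0 VA=0x780000EA3 (r,kernel):
  lvl0: tbl 0x11, slot 30 ⇒ 0x12007 (P1/RW1/US1/PS0)
  lvl1: tbl 0x12, slot 0 ⇒ 0x16087 (P1/RW1/US1/PS1)
  ✓ 0x16EA3 (huge @L1)  — 2 lookups
#1 VA=0x10341F137 (r,kernel):
  lvl0: tbl 0x11, slot 4 ⇒ 0x18007 (P1/RW1/US1/PS0)
  lvl1: tbl 0x18, slot 26 ⇒ 0x1B007 (P1/RW1/US1/PS0)
  lvl2: tbl 0x1B, slot 31 ⇒ 0x1F004 (P0/RW0/US1/PS0)
  ⇒ fault: PAGE_NOT_PRESENT  — 3 lookups
#2 VA=0x5C0000A87 (r,kernel):
  lvl0: tbl 0x11, slot 23 ⇒ 0x1D087 (P1/RW1/US1/PS1)
  ✓ 0x1DA87 (huge @L0)  — 1 lookups
#3 VA=0x4000004DE (r,kernel):
  lvl0: tbl 0x11, slot 16 ⇒ 0x1F087 (P1/RW1/US1/PS1)
  ✓ 0x1F4DE (huge @L0)  — 1 lookups
#4 VA=0x7FD (r,kernel):
  lvl0: tbl 0x11, slot 0 ⇒ 0x2D004 (P0/RW0/US1/PS0)
  ⇒ fault: PAGE_NOT_PRESENT  — 1 lookups
#5 VA=0x302800CCF (r,kernel):
  lvl0: tbl 0x11, slot 12 ⇒ 0x23007 (P1/RW1/US1/PS0)
  lvl1: tbl 0x23, slot 20 ⇒ 0x27087 (P1/RW1/US1/PS1)
  ✓ 0x27CCF (huge @L1)  — 2 lookups

Access #1 fault: PAGE_NOT_PRESENT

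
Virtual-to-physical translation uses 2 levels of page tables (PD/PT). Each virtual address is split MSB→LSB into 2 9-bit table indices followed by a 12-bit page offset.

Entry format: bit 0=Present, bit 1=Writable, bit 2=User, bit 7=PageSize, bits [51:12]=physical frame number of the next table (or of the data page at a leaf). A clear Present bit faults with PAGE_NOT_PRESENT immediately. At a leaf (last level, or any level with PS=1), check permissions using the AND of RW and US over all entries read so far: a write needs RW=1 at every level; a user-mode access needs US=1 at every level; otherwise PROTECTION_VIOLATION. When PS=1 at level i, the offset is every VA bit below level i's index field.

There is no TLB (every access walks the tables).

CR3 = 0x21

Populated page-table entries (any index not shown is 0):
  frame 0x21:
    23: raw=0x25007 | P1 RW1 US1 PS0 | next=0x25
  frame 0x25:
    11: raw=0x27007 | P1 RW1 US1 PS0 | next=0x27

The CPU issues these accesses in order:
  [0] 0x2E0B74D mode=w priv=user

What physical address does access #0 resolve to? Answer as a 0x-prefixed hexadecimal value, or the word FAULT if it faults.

Trace:
#0 VA=0x2E0B74D (w,user):
  [0] read 0x21 idx=23: raw=0x25007 flags P=1 W=1 U=1 S=0
  [1] read 0x25 idx=11: raw=0x27007 flags P=1 W=1 U=1 S=0
  ✓ 0x2774D  — 2 lookups

Access #0 PA: 0x2774D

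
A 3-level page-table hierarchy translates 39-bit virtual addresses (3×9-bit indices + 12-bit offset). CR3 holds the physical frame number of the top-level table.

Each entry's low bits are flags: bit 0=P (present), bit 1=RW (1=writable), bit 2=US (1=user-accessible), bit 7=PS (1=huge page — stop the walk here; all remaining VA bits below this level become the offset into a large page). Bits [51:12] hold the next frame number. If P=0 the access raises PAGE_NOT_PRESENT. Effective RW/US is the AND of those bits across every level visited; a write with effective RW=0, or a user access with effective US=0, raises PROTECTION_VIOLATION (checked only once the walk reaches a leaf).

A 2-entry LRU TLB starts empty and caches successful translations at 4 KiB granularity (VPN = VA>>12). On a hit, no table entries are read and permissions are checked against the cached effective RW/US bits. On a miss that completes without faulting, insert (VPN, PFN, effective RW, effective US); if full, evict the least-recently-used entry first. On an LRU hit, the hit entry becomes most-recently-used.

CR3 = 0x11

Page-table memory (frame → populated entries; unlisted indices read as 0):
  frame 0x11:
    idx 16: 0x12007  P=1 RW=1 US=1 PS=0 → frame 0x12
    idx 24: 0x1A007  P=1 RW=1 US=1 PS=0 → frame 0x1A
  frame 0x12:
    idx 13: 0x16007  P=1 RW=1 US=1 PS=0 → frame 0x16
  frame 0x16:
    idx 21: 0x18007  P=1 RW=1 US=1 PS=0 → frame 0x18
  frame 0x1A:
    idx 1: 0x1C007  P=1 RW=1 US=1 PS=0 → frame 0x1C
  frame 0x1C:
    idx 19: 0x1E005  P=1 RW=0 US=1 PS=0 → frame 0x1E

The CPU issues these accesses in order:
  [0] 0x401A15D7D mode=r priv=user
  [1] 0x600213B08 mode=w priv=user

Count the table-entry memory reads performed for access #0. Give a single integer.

Trace:
#0 VA=0x401A15D7D (r,user):
  [0] read 0x11 idx=16: raw=0x12007 flags P=1 W=1 U=1 S=0
  [1] read 0x12 idx=13: raw=0x16007 flags P=1 W=1 U=1 S=0
  [2] read 0x16 idx=21: raw=0x18007 flags P=1 W=1 U=1 S=0
  ⇒ phys 0x18D7D  [3 reads]
#1 VA=0x600213B08 (w,user):
  [0] read 0x11 idx=24: raw=0x1A007 flags P=1 W=1 U=1 S=0
  [1] read 0x1A idx=1: raw=0x1C007 flags P=1 W=1 U=1 S=0
  [2] read 0x1C idx=19: raw=0x1E005 flags P=1 W=0 U=1 S=0
  ✗ PROTECTION_VIOLATION  [3 reads]

Entries read for #0: 3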